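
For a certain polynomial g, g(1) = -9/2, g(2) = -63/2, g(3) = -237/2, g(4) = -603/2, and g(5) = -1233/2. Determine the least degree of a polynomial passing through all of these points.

Forward differences of the values at u = 1, 2, 3, 4, 5:
  g  : -9/2  -63/2  -237/2  -603/2  -1233/2
  Δ  : -27  -87  -183  -315
  Δ^2: -60  -96  -132
  Δ^3: -36  -36
  Δ^4: 0
The third differences are constant (-36) and nonzero, while all higher differences vanish, so the minimal degree is 3.

3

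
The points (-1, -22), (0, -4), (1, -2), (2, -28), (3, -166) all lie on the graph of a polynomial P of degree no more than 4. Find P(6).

Forward differences of the values at s = -1, 0, 1, 2, 3:
  P  : -22  -4  -2  -28  -166
  Δ  : 18  2  -26  -138
  Δ^2: -16  -28  -112
  Δ^3: -12  -84
  Δ^4: -72
The fourth differences are constant, confirming degree 4.
Interpolating (Newton forward form) and evaluating at s = 6 gives P(6) = -3172.

-3172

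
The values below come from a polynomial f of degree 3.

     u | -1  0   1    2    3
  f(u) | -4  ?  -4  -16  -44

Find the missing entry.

-2

On equispaced nodes a degree-3 polynomial has vanishing fourth forward difference, so
  f(-1) - 4·f(0) + 6·f(1) - 4·f(2) + f(3) = 0.
Substituting the known values and solving for f(0):
  -4·f(0) = 8
  f(0) = -2.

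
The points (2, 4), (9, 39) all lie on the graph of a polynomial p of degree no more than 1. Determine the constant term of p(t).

-6

Write p(t) = at + b. Substituting each data point gives a linear system:
  2a + b = 4
  9a + b = 39
Solving the system yields a = 5, b = -6.
So p(t) = 5t - 6.
The constant term is -6.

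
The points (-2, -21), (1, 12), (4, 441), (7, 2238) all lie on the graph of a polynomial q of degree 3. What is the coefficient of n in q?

-3

Write q(n) = an^3 + bn^2 + cn + d. Substituting each data point gives a linear system:
  -8a + 4b - 2c + d = -21
  a + b + c + d = 12
  64a + 16b + 4c + d = 441
  343a + 49b + 7c + d = 2238
Solving the system yields a = 6, b = 4, c = -3, d = 5.
So q(n) = 6n^3 + 4n^2 - 3n + 5.
The coefficient of n is -3.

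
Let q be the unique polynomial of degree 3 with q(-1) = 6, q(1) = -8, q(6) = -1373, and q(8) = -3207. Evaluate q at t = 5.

-804

Using the Lagrange interpolation formula with nodes -1, 1, 6, 8:
  L_0(t) = (t - 1)(t - 6)(t - 8) / -126
  L_1(t) = (t + 1)(t - 6)(t - 8) / 70
  L_2(t) = (t + 1)(t - 1)(t - 8) / -70
  L_3(t) = (t + 1)(t - 1)(t - 6) / 126
Then q(t) = 6·L_0(t) - 8·L_1(t) - 1373·L_2(t) - 3207·L_3(t).
Expanding and collecting terms gives q(t) = -6t^3 - 2t^2 - t + 1.
Evaluating at t = 5: q(5) = -804.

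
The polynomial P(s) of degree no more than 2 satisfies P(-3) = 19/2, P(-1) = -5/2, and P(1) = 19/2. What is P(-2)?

1/2

Forward differences of the values at s = -3, -1, 1:
  P  : 19/2  -5/2  19/2
  Δ  : -12  12
  Δ^2: 24
The second differences are constant, confirming degree 2.
Interpolating (Newton forward form) and evaluating at s = -2 gives P(-2) = 1/2.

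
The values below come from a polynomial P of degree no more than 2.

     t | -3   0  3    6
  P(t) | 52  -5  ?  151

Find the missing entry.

28

The 3 known points determine the degree-2 polynomial uniquely.
Write P(t) = at^2 + bt + c. Substituting each data point gives a linear system:
  9a - 3b + c = 52
  c = -5
  36a + 6b + c = 151
Solving the system yields a = 5, b = -4, c = -5.
So P(t) = 5t^2 - 4t - 5.
Then P(3) = 28.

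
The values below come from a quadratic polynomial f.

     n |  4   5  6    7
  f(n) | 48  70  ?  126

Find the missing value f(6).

On equispaced nodes a degree-2 polynomial has vanishing third forward difference, so
  - f(4) + 3·f(5) - 3·f(6) + f(7) = 0.
Substituting the known values and solving for f(6):
  -3·f(6) = -288
  f(6) = 96.

96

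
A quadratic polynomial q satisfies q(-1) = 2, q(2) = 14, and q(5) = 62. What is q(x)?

q(x) = 2x^2 + 2x + 2

Using the Lagrange interpolation formula with nodes -1, 2, 5:
  L_0(x) = (x - 2)(x - 5) / 18
  L_1(x) = (x + 1)(x - 5) / -9
  L_2(x) = (x + 1)(x - 2) / 18
Then q(x) = 2·L_0(x) + 14·L_1(x) + 62·L_2(x).
Expanding and collecting terms gives q(x) = 2x² + 2x + 2.
Check: q(2) = 14. ✓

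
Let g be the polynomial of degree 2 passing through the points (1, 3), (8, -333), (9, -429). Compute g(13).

-933

Write g(t) = at^2 + bt + c. Substituting each data point gives a linear system:
  a + b + c = 3
  64a + 8b + c = -333
  81a + 9b + c = -429
Solving the system yields a = -6, b = 6, c = 3.
So g(t) = -6t^2 + 6t + 3.
Then g(13) = -933.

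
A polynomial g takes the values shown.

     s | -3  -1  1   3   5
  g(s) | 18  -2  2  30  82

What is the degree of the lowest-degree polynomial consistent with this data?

2

Forward differences of the values at s = -3, -1, 1, 3, 5:
  g  : 18  -2  2  30  82
  Δ  : -20  4  28  52
  Δ^2: 24  24  24
  Δ^3: 0  0
  Δ^4: 0
The second differences are constant (24) and nonzero, while all higher differences vanish, so the minimal degree is 2.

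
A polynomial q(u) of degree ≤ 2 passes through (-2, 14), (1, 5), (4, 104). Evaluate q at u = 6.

Using the Lagrange interpolation formula with nodes -2, 1, 4:
  L_0(u) = (u - 1)(u - 4) / 18
  L_1(u) = (u + 2)(u - 4) / -9
  L_2(u) = (u + 2)(u - 1) / 18
Then q(u) = 14·L_0(u) + 5·L_1(u) + 104·L_2(u).
Expanding and collecting terms gives q(u) = 6u^2 + 3u - 4.
Evaluating at u = 6: q(6) = 230.

230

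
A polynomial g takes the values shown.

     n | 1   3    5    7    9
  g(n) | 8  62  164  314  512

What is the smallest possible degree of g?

Forward differences of the values at n = 1, 3, 5, 7, 9:
  g  : 8  62  164  314  512
  Δ  : 54  102  150  198
  Δ^2: 48  48  48
  Δ^3: 0  0
  Δ^4: 0
The second differences are constant (48) and nonzero, while all higher differences vanish, so the minimal degree is 2.

2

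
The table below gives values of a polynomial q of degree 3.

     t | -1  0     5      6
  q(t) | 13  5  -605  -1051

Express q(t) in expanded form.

Write q(t) = at^3 + bt^2 + ct + d. Substituting each data point gives a linear system:
  -a + b - c + d = 13
  d = 5
  125a + 25b + 5c + d = -605
  216a + 36b + 6c + d = -1051
Solving the system yields a = -5, b = 1, c = -2, d = 5.
So q(t) = -5t³ + t² - 2t + 5.
Check: q(6) = -1051. ✓

q(t) = -5t^3 + t^2 - 2t + 5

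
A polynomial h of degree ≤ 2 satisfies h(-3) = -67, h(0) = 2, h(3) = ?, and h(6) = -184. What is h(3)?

On equispaced nodes a degree-2 polynomial has vanishing third forward difference, so
  - h(-3) + 3·h(0) - 3·h(3) + h(6) = 0.
Substituting the known values and solving for h(3):
  -3·h(3) = 111
  h(3) = -37.

-37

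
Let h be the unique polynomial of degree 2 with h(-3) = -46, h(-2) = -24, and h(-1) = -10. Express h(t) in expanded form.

h(t) = -4t^2 + 2t - 4

Write h(t) = at^2 + bt + c. Substituting each data point gives a linear system:
  9a - 3b + c = -46
  4a - 2b + c = -24
  a - b + c = -10
Solving the system yields a = -4, b = 2, c = -4.
So h(t) = -4t² + 2t - 4.
Check: h(-3) = -46. ✓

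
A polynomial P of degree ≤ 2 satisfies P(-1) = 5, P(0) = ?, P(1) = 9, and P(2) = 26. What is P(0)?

2

The 3 known points determine the degree-2 polynomial uniquely.
Write P(u) = au^2 + bu + c. Substituting each data point gives a linear system:
  a - b + c = 5
  a + b + c = 9
  4a + 2b + c = 26
Solving the system yields a = 5, b = 2, c = 2.
So P(u) = 5u^2 + 2u + 2.
Then P(0) = 2.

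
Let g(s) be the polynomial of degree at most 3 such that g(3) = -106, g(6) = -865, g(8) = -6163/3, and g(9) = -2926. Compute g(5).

-1498/3

Write g(s) = as^3 + bs^2 + cs + d. Substituting each data point gives a linear system:
  27a + 9b + 3c + d = -106
  216a + 36b + 6c + d = -865
  512a + 64b + 8c + d = -6163/3
  729a + 81b + 9c + d = -2926
Solving the system yields a = -4, b = -1/3, c = 2, d = -1.
So g(s) = -4s^3 - (1/3)s^2 + 2s - 1.
Then g(5) = -1498/3.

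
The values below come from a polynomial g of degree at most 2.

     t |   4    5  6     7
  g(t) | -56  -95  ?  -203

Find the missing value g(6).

The 3 known points determine the degree-2 polynomial uniquely.
Write g(t) = at^2 + bt + c. Substituting each data point gives a linear system:
  16a + 4b + c = -56
  25a + 5b + c = -95
  49a + 7b + c = -203
Solving the system yields a = -5, b = 6, c = 0.
So g(t) = -5t^2 + 6t.
Then g(6) = -144.

-144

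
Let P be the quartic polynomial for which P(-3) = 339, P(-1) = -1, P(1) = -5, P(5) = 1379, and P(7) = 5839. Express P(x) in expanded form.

P(x) = 3x^4 - 4x^3 + 2x - 6

Using the Lagrange interpolation formula with nodes -3, -1, 1, 5, 7:
  L_0(x) = (x + 1)(x - 1)(x - 5)(x - 7) / 640
  L_1(x) = (x + 3)(x - 1)(x - 5)(x - 7) / -192
  L_2(x) = (x + 3)(x + 1)(x - 5)(x - 7) / 192
  L_3(x) = (x + 3)(x + 1)(x - 1)(x - 7) / -384
  L_4(x) = (x + 3)(x + 1)(x - 1)(x - 5) / 960
Then P(x) = 339·L_0(x) - 1·L_1(x) - 5·L_2(x) + 1379·L_3(x) + 5839·L_4(x).
Expanding and collecting terms gives P(x) = 3x^4 - 4x^3 + 2x - 6.
Check: P(-1) = -1. ✓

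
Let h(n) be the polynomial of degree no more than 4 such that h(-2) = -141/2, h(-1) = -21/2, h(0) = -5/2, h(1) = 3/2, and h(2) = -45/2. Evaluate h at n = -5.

-4245/2

Using the Lagrange interpolation formula with nodes -2, -1, 0, 1, 2:
  L_0(n) = (n + 1)n(n - 1)(n - 2) / 24
  L_1(n) = (n + 2)n(n - 1)(n - 2) / -6
  L_2(n) = (n + 2)(n + 1)(n - 1)(n - 2) / 4
  L_3(n) = (n + 2)(n + 1)n(n - 2) / -6
  L_4(n) = (n + 2)(n + 1)n(n - 1) / 24
Then h(n) = -141/2·L_0(n) - 21/2·L_1(n) - 5/2·L_2(n) + 3/2·L_3(n) - 45/2·L_4(n).
Expanding and collecting terms gives h(n) = -3n^4 + 2n^3 + n^2 + 4n - 5/2.
Evaluating at n = -5: h(-5) = -4245/2.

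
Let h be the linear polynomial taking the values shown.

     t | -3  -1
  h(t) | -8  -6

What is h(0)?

-5

Write h(t) = at + b. Substituting each data point gives a linear system:
  -3a + b = -8
  -a + b = -6
Solving the system yields a = 1, b = -5.
So h(t) = t - 5.
Then h(0) = -5.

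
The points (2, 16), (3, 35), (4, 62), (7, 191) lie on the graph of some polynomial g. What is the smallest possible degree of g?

Divided differences on the nodes 2, 3, 4, 7:
  order 0: 16  35  62  191
  order 1: 19  27  43
  order 2: 4  4
  order 3: 0
The order-2 divided differences are all 4 (nonzero) and every higher order vanishes, so the data lies on a polynomial of degree exactly 2.

2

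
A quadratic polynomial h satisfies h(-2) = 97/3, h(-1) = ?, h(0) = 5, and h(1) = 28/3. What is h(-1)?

38/3

The 3 known points determine the degree-2 polynomial uniquely.
Write h(n) = an^2 + bn + c. Substituting each data point gives a linear system:
  4a - 2b + c = 97/3
  c = 5
  a + b + c = 28/3
Solving the system yields a = 6, b = -5/3, c = 5.
So h(n) = 6n^2 - (5/3)n + 5.
Then h(-1) = 38/3.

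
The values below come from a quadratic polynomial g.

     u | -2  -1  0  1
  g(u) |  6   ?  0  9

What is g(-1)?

-1

The 3 known points determine the degree-2 polynomial uniquely.
Write g(u) = au^2 + bu + c. Substituting each data point gives a linear system:
  4a - 2b + c = 6
  c = 0
  a + b + c = 9
Solving the system yields a = 4, b = 5, c = 0.
So g(u) = 4u^2 + 5u.
Then g(-1) = -1.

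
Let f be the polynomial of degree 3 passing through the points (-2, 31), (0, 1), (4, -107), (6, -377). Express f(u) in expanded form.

f(u) = -2u^3 + 2u^2 - 3u + 1

Write f(u) = au^3 + bu^2 + cu + d. Substituting each data point gives a linear system:
  -8a + 4b - 2c + d = 31
  d = 1
  64a + 16b + 4c + d = -107
  216a + 36b + 6c + d = -377
Solving the system yields a = -2, b = 2, c = -3, d = 1.
So f(u) = -2u³ + 2u² - 3u + 1.
Check: f(0) = 1. ✓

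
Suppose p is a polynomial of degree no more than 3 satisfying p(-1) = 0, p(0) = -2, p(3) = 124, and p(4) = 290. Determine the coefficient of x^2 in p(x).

3

Write p(x) = ax^3 + bx^2 + cx + d. Substituting each data point gives a linear system:
  -a + b - c + d = 0
  d = -2
  27a + 9b + 3c + d = 124
  64a + 16b + 4c + d = 290
Solving the system yields a = 4, b = 3, c = -3, d = -2.
So p(x) = 4x³ + 3x² - 3x - 2.
The coefficient of x^2 is 3.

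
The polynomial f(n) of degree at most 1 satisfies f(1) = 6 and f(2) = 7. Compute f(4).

9

Using the Lagrange interpolation formula with nodes 1, 2:
  L_0(n) = (n - 2) / -1
  L_1(n) = (n - 1) / 1
Then f(n) = 6·L_0(n) + 7·L_1(n).
Expanding and collecting terms gives f(n) = n + 5.
Evaluating at n = 4: f(4) = 9.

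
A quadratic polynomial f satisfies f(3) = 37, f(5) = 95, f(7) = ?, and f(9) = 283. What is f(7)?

177

On equispaced nodes a degree-2 polynomial has vanishing third forward difference, so
  - f(3) + 3·f(5) - 3·f(7) + f(9) = 0.
Substituting the known values and solving for f(7):
  -3·f(7) = -531
  f(7) = 177.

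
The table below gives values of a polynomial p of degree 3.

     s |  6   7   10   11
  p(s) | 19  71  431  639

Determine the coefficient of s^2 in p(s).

Write p(s) = as^3 + bs^2 + cs + d. Substituting each data point gives a linear system:
  216a + 36b + 6c + d = 19
  343a + 49b + 7c + d = 71
  1000a + 100b + 10c + d = 431
  1331a + 121b + 11c + d = 639
Solving the system yields a = 1, b = -6, c = 3, d = 1.
So p(s) = s³ - 6s² + 3s + 1.
The coefficient of s^2 is -6.

-6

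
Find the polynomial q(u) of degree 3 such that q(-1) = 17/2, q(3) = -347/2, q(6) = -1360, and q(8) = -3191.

Using the Lagrange interpolation formula with nodes -1, 3, 6, 8:
  L_0(u) = (u - 3)(u - 6)(u - 8) / -252
  L_1(u) = (u + 1)(u - 6)(u - 8) / 60
  L_2(u) = (u + 1)(u - 3)(u - 8) / -42
  L_3(u) = (u + 1)(u - 3)(u - 6) / 90
Then q(u) = 17/2·L_0(u) - 347/2·L_1(u) - 1360·L_2(u) - 3191·L_3(u).
Expanding and collecting terms gives q(u) = -6u^3 - 2u^2 + (1/2)u + 5.
Check: q(-1) = 17/2. ✓

q(u) = -6u^3 - 2u^2 + (1/2)u + 5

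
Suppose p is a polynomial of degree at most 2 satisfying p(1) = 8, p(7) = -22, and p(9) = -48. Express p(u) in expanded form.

p(u) = -u^2 + 3u + 6

Write p(u) = au^2 + bu + c. Substituting each data point gives a linear system:
  a + b + c = 8
  49a + 7b + c = -22
  81a + 9b + c = -48
Solving the system yields a = -1, b = 3, c = 6.
So p(u) = -u^2 + 3u + 6.
Check: p(7) = -22. ✓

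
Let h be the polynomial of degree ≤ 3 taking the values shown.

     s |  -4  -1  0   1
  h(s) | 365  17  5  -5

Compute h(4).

-323

Write h(s) = as^3 + bs^2 + cs + d. Substituting each data point gives a linear system:
  -64a + 16b - 4c + d = 365
  -a + b - c + d = 17
  d = 5
  a + b + c + d = -5
Solving the system yields a = -5, b = 1, c = -6, d = 5.
So h(s) = -5s^3 + s^2 - 6s + 5.
Then h(4) = -323.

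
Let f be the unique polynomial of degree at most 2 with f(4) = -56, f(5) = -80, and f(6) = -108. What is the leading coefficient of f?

-2

Write f(s) = as^2 + bs + c. Substituting each data point gives a linear system:
  16a + 4b + c = -56
  25a + 5b + c = -80
  36a + 6b + c = -108
Solving the system yields a = -2, b = -6, c = 0.
So f(s) = -2s^2 - 6s.
The leading coefficient is -2.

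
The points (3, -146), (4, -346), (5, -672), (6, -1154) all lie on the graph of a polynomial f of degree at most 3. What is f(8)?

Forward differences of the values at t = 3, 4, 5, 6:
  f  : -146  -346  -672  -1154
  Δ  : -200  -326  -482
  Δ^2: -126  -156
  Δ^3: -30
The third differences are constant, confirming degree 3.
Interpolating (Newton forward form) and evaluating at t = 8 gives f(8) = -2706.

-2706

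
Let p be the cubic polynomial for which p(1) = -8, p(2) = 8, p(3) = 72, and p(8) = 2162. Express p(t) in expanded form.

p(t) = 5t^3 - 6t^2 - t - 6

Using the Lagrange interpolation formula with nodes 1, 2, 3, 8:
  L_0(t) = (t - 2)(t - 3)(t - 8) / -14
  L_1(t) = (t - 1)(t - 3)(t - 8) / 6
  L_2(t) = (t - 1)(t - 2)(t - 8) / -10
  L_3(t) = (t - 1)(t - 2)(t - 3) / 210
Then p(t) = -8·L_0(t) + 8·L_1(t) + 72·L_2(t) + 2162·L_3(t).
Expanding and collecting terms gives p(t) = 5t³ - 6t² - t - 6.
Check: p(3) = 72. ✓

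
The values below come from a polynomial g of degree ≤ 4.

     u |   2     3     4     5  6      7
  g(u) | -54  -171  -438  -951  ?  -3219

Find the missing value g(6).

The 5 known points determine the degree-4 polynomial uniquely.
Write g(u) = au^4 + bu^3 + cu^2 + du + e. Substituting each data point gives a linear system:
  16a + 8b + 4c + 2d + e = -54
  81a + 27b + 9c + 3d + e = -171
  256a + 64b + 16c + 4d + e = -438
  625a + 125b + 25c + 5d + e = -951
  2401a + 343b + 49c + 7d + e = -3219
Solving the system yields a = -1, b = -2, c = -2, d = -4, e = -6.
So g(u) = -u^4 - 2u^3 - 2u^2 - 4u - 6.
Then g(6) = -1830.

-1830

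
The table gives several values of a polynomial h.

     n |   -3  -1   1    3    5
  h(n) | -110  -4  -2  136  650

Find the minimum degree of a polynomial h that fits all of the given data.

3

Forward differences of the values at n = -3, -1, 1, 3, 5:
  h  : -110  -4  -2  136  650
  Δ  : 106  2  138  514
  Δ^2: -104  136  376
  Δ^3: 240  240
  Δ^4: 0
The third differences are constant (240) and nonzero, while all higher differences vanish, so the minimal degree is 3.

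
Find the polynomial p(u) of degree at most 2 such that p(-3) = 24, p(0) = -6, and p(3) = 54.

Using the Lagrange interpolation formula with nodes -3, 0, 3:
  L_0(u) = u(u - 3) / 18
  L_1(u) = (u + 3)(u - 3) / -9
  L_2(u) = (u + 3)u / 18
Then p(u) = 24·L_0(u) - 6·L_1(u) + 54·L_2(u).
Expanding and collecting terms gives p(u) = 5u^2 + 5u - 6.
Check: p(3) = 54. ✓

p(u) = 5u^2 + 5u - 6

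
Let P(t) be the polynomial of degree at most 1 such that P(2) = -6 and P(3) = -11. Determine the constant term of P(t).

Write P(t) = at + b. Substituting each data point gives a linear system:
  2a + b = -6
  3a + b = -11
Solving the system yields a = -5, b = 4.
So P(t) = -5t + 4.
The constant term is 4.

4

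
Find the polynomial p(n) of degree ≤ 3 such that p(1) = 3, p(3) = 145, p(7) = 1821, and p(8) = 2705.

p(n) = 5n^3 + 3n^2 - 6n + 1

Using the Lagrange interpolation formula with nodes 1, 3, 7, 8:
  L_0(n) = (n - 3)(n - 7)(n - 8) / -84
  L_1(n) = (n - 1)(n - 7)(n - 8) / 40
  L_2(n) = (n - 1)(n - 3)(n - 8) / -24
  L_3(n) = (n - 1)(n - 3)(n - 7) / 35
Then p(n) = 3·L_0(n) + 145·L_1(n) + 1821·L_2(n) + 2705·L_3(n).
Expanding and collecting terms gives p(n) = 5n^3 + 3n^2 - 6n + 1.
Check: p(7) = 1821. ✓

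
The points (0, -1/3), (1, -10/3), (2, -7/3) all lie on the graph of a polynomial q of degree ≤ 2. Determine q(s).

Write q(s) = as^2 + bs + c. Substituting each data point gives a linear system:
  c = -1/3
  a + b + c = -10/3
  4a + 2b + c = -7/3
Solving the system yields a = 2, b = -5, c = -1/3.
So q(s) = 2s² - 5s - 1/3.
Check: q(0) = -1/3. ✓

q(s) = 2s^2 - 5s - 1/3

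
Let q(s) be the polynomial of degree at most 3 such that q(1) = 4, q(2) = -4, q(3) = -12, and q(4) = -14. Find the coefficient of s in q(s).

Write q(s) = as^3 + bs^2 + cs + d. Substituting each data point gives a linear system:
  a + b + c + d = 4
  8a + 4b + 2c + d = -4
  27a + 9b + 3c + d = -12
  64a + 16b + 4c + d = -14
Solving the system yields a = 1, b = -6, c = 3, d = 6.
So q(s) = s^3 - 6s^2 + 3s + 6.
The coefficient of s is 3.

3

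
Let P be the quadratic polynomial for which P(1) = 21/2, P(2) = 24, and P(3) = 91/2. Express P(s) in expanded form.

Write P(s) = as^2 + bs + c. Substituting each data point gives a linear system:
  a + b + c = 21/2
  4a + 2b + c = 24
  9a + 3b + c = 91/2
Solving the system yields a = 4, b = 3/2, c = 5.
So P(s) = 4s^2 + (3/2)s + 5.
Check: P(3) = 91/2. ✓

P(s) = 4s^2 + (3/2)s + 5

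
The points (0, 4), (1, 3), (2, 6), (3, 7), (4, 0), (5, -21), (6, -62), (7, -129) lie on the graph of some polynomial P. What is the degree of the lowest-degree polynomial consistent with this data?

Forward differences of the values at s = 0, 1, 2, 3, 4, 5, 6, 7:
  P  : 4  3  6  7  0  -21  -62  -129
  Δ  : -1  3  1  -7  -21  -41  -67
  Δ^2: 4  -2  -8  -14  -20  -26
  Δ^3: -6  -6  -6  -6  -6
  Δ^4: 0  0  0  0
  Δ^5: 0  0  0
  Δ^6: 0  0
  Δ^7: 0
The third differences are constant (-6) and nonzero, while all higher differences vanish, so the minimal degree is 3.

3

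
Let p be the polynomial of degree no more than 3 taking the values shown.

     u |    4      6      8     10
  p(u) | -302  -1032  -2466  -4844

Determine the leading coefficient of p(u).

Write p(u) = au^3 + bu^2 + cu + d. Substituting each data point gives a linear system:
  64a + 16b + 4c + d = -302
  216a + 36b + 6c + d = -1032
  512a + 64b + 8c + d = -2466
  1000a + 100b + 10c + d = -4844
Solving the system yields a = -5, b = 2, c = -5, d = 6.
So p(u) = -5u^3 + 2u^2 - 5u + 6.
The leading coefficient is -5.

-5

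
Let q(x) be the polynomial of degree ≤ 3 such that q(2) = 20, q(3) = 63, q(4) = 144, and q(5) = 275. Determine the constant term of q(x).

Write q(x) = ax^3 + bx^2 + cx + d. Substituting each data point gives a linear system:
  8a + 4b + 2c + d = 20
  27a + 9b + 3c + d = 63
  64a + 16b + 4c + d = 144
  125a + 25b + 5c + d = 275
Solving the system yields a = 2, b = 1, c = 0, d = 0.
So q(x) = 2x^3 + x^2.
The constant term is 0.

0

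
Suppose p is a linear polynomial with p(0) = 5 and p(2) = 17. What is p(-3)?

-13

Using the Lagrange interpolation formula with nodes 0, 2:
  L_0(t) = (t - 2) / -2
  L_1(t) = t / 2
Then p(t) = 5·L_0(t) + 17·L_1(t).
Expanding and collecting terms gives p(t) = 6t + 5.
Evaluating at t = -3: p(-3) = -13.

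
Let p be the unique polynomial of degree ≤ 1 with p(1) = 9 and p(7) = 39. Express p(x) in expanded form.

Write p(x) = ax + b. Substituting each data point gives a linear system:
  a + b = 9
  7a + b = 39
Solving the system yields a = 5, b = 4.
So p(x) = 5x + 4.
Check: p(1) = 9. ✓

p(x) = 5x + 4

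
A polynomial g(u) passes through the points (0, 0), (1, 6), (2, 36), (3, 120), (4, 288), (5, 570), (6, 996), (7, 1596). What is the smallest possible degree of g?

Forward differences of the values at u = 0, 1, 2, 3, 4, 5, 6, 7:
  g  : 0  6  36  120  288  570  996  1596
  Δ  : 6  30  84  168  282  426  600
  Δ^2: 24  54  84  114  144  174
  Δ^3: 30  30  30  30  30
  Δ^4: 0  0  0  0
  Δ^5: 0  0  0
  Δ^6: 0  0
  Δ^7: 0
The third differences are constant (30) and nonzero, while all higher differences vanish, so the minimal degree is 3.

3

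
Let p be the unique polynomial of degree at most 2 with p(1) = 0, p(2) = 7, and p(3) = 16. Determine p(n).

Using the Lagrange interpolation formula with nodes 1, 2, 3:
  L_0(n) = (n - 2)(n - 3) / 2
  L_1(n) = (n - 1)(n - 3) / -1
  L_2(n) = (n - 1)(n - 2) / 2
Then p(n) = 0·L_0(n) + 7·L_1(n) + 16·L_2(n).
Expanding and collecting terms gives p(n) = n^2 + 4n - 5.
Check: p(2) = 7. ✓

p(n) = n^2 + 4n - 5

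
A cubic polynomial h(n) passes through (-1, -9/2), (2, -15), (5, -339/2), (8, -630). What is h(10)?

Write h(n) = an^3 + bn^2 + cn + d. Substituting each data point gives a linear system:
  -a + b - c + d = -9/2
  8a + 4b + 2c + d = -15
  125a + 25b + 5c + d = -339/2
  512a + 64b + 8c + d = -630
Solving the system yields a = -1, b = -2, c = 3/2, d = -2.
So h(n) = -n^3 - 2n^2 + (3/2)n - 2.
Then h(10) = -1187.

-1187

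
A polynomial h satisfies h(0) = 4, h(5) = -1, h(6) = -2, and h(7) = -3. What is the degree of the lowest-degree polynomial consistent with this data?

Divided differences on the nodes 0, 5, 6, 7:
  order 0: 4  -1  -2  -3
  order 1: -1  -1  -1
  order 2: 0  0
  order 3: 0
The order-1 divided differences are all -1 (nonzero) and every higher order vanishes, so the data lies on a polynomial of degree exactly 1.

1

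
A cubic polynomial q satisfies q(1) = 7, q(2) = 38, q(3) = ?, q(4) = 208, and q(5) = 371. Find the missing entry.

101

On equispaced nodes a degree-3 polynomial has vanishing fourth forward difference, so
  q(1) - 4·q(2) + 6·q(3) - 4·q(4) + q(5) = 0.
Substituting the known values and solving for q(3):
  6·q(3) = 606
  q(3) = 101.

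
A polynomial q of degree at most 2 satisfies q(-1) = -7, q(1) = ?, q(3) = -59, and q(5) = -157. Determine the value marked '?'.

On equispaced nodes a degree-2 polynomial has vanishing third forward difference, so
  - q(-1) + 3·q(1) - 3·q(3) + q(5) = 0.
Substituting the known values and solving for q(1):
  3·q(1) = -27
  q(1) = -9.

-9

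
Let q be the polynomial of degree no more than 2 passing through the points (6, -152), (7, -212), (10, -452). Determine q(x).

Using the Lagrange interpolation formula with nodes 6, 7, 10:
  L_0(x) = (x - 7)(x - 10) / 4
  L_1(x) = (x - 6)(x - 10) / -3
  L_2(x) = (x - 6)(x - 7) / 12
Then q(x) = -152·L_0(x) - 212·L_1(x) - 452·L_2(x).
Expanding and collecting terms gives q(x) = -5x^2 + 5x - 2.
Check: q(10) = -452. ✓

q(x) = -5x^2 + 5x - 2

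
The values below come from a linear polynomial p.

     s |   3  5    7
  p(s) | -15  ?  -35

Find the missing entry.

The 2 known points determine the degree-1 polynomial uniquely.
Write p(s) = as + b. Substituting each data point gives a linear system:
  3a + b = -15
  7a + b = -35
Solving the system yields a = -5, b = 0.
So p(s) = -5s.
Then p(5) = -25.

-25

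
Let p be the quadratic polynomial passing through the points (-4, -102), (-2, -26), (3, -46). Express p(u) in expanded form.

p(u) = -6u^2 + 2u + 2

Using the Lagrange interpolation formula with nodes -4, -2, 3:
  L_0(u) = (u + 2)(u - 3) / 14
  L_1(u) = (u + 4)(u - 3) / -10
  L_2(u) = (u + 4)(u + 2) / 35
Then p(u) = -102·L_0(u) - 26·L_1(u) - 46·L_2(u).
Expanding and collecting terms gives p(u) = -6u^2 + 2u + 2.
Check: p(-2) = -26. ✓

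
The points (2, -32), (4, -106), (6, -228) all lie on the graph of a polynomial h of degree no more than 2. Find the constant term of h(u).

-6

Write h(u) = au^2 + bu + c. Substituting each data point gives a linear system:
  4a + 2b + c = -32
  16a + 4b + c = -106
  36a + 6b + c = -228
Solving the system yields a = -6, b = -1, c = -6.
So h(u) = -6u^2 - u - 6.
The constant term is -6.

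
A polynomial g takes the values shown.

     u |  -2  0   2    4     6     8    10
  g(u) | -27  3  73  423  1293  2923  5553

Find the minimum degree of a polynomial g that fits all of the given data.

3

Forward differences of the values at u = -2, 0, 2, 4, 6, 8, 10:
  g  : -27  3  73  423  1293  2923  5553
  Δ  : 30  70  350  870  1630  2630
  Δ^2: 40  280  520  760  1000
  Δ^3: 240  240  240  240
  Δ^4: 0  0  0
  Δ^5: 0  0
  Δ^6: 0
The third differences are constant (240) and nonzero, while all higher differences vanish, so the minimal degree is 3.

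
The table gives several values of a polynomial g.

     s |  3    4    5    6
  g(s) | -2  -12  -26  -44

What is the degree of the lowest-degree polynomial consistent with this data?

Forward differences of the values at s = 3, 4, 5, 6:
  g  : -2  -12  -26  -44
  Δ  : -10  -14  -18
  Δ^2: -4  -4
  Δ^3: 0
The second differences are constant (-4) and nonzero, while all higher differences vanish, so the minimal degree is 2.

2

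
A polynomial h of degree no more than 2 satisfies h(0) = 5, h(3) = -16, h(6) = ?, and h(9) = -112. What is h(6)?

On equispaced nodes a degree-2 polynomial has vanishing third forward difference, so
  - h(0) + 3·h(3) - 3·h(6) + h(9) = 0.
Substituting the known values and solving for h(6):
  -3·h(6) = 165
  h(6) = -55.

-55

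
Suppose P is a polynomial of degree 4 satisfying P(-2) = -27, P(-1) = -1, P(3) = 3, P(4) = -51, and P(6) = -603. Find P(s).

P(s) = -s^4 + 3s^3 + 2s^2 - 4s - 3

Write P(s) = as^4 + bs^3 + cs^2 + ds + e. Substituting each data point gives a linear system:
  16a - 8b + 4c - 2d + e = -27
  a - b + c - d + e = -1
  81a + 27b + 9c + 3d + e = 3
  256a + 64b + 16c + 4d + e = -51
  1296a + 216b + 36c + 6d + e = -603
Solving the system yields a = -1, b = 3, c = 2, d = -4, e = -3.
So P(s) = -s^4 + 3s^3 + 2s^2 - 4s - 3.
Check: P(4) = -51. ✓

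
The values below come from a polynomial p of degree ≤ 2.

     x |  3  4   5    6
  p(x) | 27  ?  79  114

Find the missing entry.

50

The 3 known points determine the degree-2 polynomial uniquely.
Write p(x) = ax^2 + bx + c. Substituting each data point gives a linear system:
  9a + 3b + c = 27
  25a + 5b + c = 79
  36a + 6b + c = 114
Solving the system yields a = 3, b = 2, c = -6.
So p(x) = 3x^2 + 2x - 6.
Then p(4) = 50.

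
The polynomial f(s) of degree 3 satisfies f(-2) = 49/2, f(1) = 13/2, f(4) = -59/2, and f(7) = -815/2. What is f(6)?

-447/2

Write f(s) = as^3 + bs^2 + cs + d. Substituting each data point gives a linear system:
  -8a + 4b - 2c + d = 49/2
  a + b + c + d = 13/2
  64a + 16b + 4c + d = -59/2
  343a + 49b + 7c + d = -815/2
Solving the system yields a = -2, b = 5, c = 5, d = -3/2.
So f(s) = -2s³ + 5s² + 5s - 3/2.
Then f(6) = -447/2.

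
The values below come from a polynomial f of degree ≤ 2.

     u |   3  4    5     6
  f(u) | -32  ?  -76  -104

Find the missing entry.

-52

The 3 known points determine the degree-2 polynomial uniquely.
Write f(u) = au^2 + bu + c. Substituting each data point gives a linear system:
  9a + 3b + c = -32
  25a + 5b + c = -76
  36a + 6b + c = -104
Solving the system yields a = -2, b = -6, c = 4.
So f(u) = -2u^2 - 6u + 4.
Then f(4) = -52.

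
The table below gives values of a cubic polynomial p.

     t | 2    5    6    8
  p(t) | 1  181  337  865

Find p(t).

p(t) = 2t^3 - 2t^2 - 4t + 1

Write p(t) = at^3 + bt^2 + ct + d. Substituting each data point gives a linear system:
  8a + 4b + 2c + d = 1
  125a + 25b + 5c + d = 181
  216a + 36b + 6c + d = 337
  512a + 64b + 8c + d = 865
Solving the system yields a = 2, b = -2, c = -4, d = 1.
So p(t) = 2t³ - 2t² - 4t + 1.
Check: p(2) = 1. ✓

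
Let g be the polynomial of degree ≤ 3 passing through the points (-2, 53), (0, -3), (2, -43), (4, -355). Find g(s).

Write g(s) = as^3 + bs^2 + cs + d. Substituting each data point gives a linear system:
  -8a + 4b - 2c + d = 53
  d = -3
  8a + 4b + 2c + d = -43
  64a + 16b + 4c + d = -355
Solving the system yields a = -6, b = 2, c = 0, d = -3.
So g(s) = -6s^3 + 2s^2 - 3.
Check: g(2) = -43. ✓

g(s) = -6s^3 + 2s^2 - 3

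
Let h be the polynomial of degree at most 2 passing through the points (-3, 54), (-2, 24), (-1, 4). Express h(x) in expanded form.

h(x) = 5x^2 - 5x - 6

Write h(x) = ax^2 + bx + c. Substituting each data point gives a linear system:
  9a - 3b + c = 54
  4a - 2b + c = 24
  a - b + c = 4
Solving the system yields a = 5, b = -5, c = -6.
So h(x) = 5x^2 - 5x - 6.
Check: h(-1) = 4. ✓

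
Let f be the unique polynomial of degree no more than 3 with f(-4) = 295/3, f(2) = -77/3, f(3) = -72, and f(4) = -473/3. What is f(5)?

-884/3

Using the Lagrange interpolation formula with nodes -4, 2, 3, 4:
  L_0(u) = (u - 2)(u - 3)(u - 4) / -336
  L_1(u) = (u + 4)(u - 3)(u - 4) / 12
  L_2(u) = (u + 4)(u - 2)(u - 4) / -7
  L_3(u) = (u + 4)(u - 2)(u - 3) / 16
Then f(u) = 295/3·L_0(u) - 77/3·L_1(u) - 72·L_2(u) - 473/3·L_3(u).
Expanding and collecting terms gives f(u) = -2u³ - (5/3)u² - 3.
Evaluating at u = 5: f(5) = -884/3.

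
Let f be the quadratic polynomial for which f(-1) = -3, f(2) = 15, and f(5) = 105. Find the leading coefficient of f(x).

Write f(x) = ax^2 + bx + c. Substituting each data point gives a linear system:
  a - b + c = -3
  4a + 2b + c = 15
  25a + 5b + c = 105
Solving the system yields a = 4, b = 2, c = -5.
So f(x) = 4x^2 + 2x - 5.
The leading coefficient is 4.

4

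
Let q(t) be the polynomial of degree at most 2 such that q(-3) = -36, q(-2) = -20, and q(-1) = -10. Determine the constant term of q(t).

Write q(t) = at^2 + bt + c. Substituting each data point gives a linear system:
  9a - 3b + c = -36
  4a - 2b + c = -20
  a - b + c = -10
Solving the system yields a = -3, b = 1, c = -6.
So q(t) = -3t^2 + t - 6.
The constant term is -6.

-6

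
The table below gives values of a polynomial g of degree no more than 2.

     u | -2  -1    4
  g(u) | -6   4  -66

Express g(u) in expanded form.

g(u) = -4u^2 - 2u + 6

Using the Lagrange interpolation formula with nodes -2, -1, 4:
  L_0(u) = (u + 1)(u - 4) / 6
  L_1(u) = (u + 2)(u - 4) / -5
  L_2(u) = (u + 2)(u + 1) / 30
Then g(u) = -6·L_0(u) + 4·L_1(u) - 66·L_2(u).
Expanding and collecting terms gives g(u) = -4u² - 2u + 6.
Check: g(-1) = 4. ✓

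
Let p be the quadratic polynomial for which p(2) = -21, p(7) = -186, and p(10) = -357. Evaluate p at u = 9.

Using the Lagrange interpolation formula with nodes 2, 7, 10:
  L_0(u) = (u - 7)(u - 10) / 40
  L_1(u) = (u - 2)(u - 10) / -15
  L_2(u) = (u - 2)(u - 7) / 24
Then p(u) = -21·L_0(u) - 186·L_1(u) - 357·L_2(u).
Expanding and collecting terms gives p(u) = -3u² - 6u + 3.
Evaluating at u = 9: p(9) = -294.

-294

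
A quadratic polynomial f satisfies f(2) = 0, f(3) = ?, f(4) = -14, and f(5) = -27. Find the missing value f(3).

The 3 known points determine the degree-2 polynomial uniquely.
Write f(t) = at^2 + bt + c. Substituting each data point gives a linear system:
  4a + 2b + c = 0
  16a + 4b + c = -14
  25a + 5b + c = -27
Solving the system yields a = -2, b = 5, c = -2.
So f(t) = -2t² + 5t - 2.
Then f(3) = -5.

-5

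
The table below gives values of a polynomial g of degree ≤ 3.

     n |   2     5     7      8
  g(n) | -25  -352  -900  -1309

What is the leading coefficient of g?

Write g(n) = an^3 + bn^2 + cn + d. Substituting each data point gives a linear system:
  8a + 4b + 2c + d = -25
  125a + 25b + 5c + d = -352
  343a + 49b + 7c + d = -900
  512a + 64b + 8c + d = -1309
Solving the system yields a = -2, b = -5, c = 4, d = 3.
So g(n) = -2n^3 - 5n^2 + 4n + 3.
The leading coefficient is -2.

-2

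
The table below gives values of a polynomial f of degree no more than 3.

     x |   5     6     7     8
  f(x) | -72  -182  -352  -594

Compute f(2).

18

Using the Lagrange interpolation formula with nodes 5, 6, 7, 8:
  L_0(x) = (x - 6)(x - 7)(x - 8) / -6
  L_1(x) = (x - 5)(x - 7)(x - 8) / 2
  L_2(x) = (x - 5)(x - 6)(x - 8) / -2
  L_3(x) = (x - 5)(x - 6)(x - 7) / 6
Then f(x) = -72·L_0(x) - 182·L_1(x) - 352·L_2(x) - 594·L_3(x).
Expanding and collecting terms gives f(x) = -2x³ + 6x² + 6x - 2.
Evaluating at x = 2: f(2) = 18.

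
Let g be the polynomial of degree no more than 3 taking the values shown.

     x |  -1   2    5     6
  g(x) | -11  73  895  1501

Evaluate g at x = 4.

Using the Lagrange interpolation formula with nodes -1, 2, 5, 6:
  L_0(x) = (x - 2)(x - 5)(x - 6) / -126
  L_1(x) = (x + 1)(x - 5)(x - 6) / 36
  L_2(x) = (x + 1)(x - 2)(x - 6) / -18
  L_3(x) = (x + 1)(x - 2)(x - 5) / 28
Then g(x) = -11·L_0(x) + 73·L_1(x) + 895·L_2(x) + 1501·L_3(x).
Expanding and collecting terms gives g(x) = 6x^3 + 5x^2 + 5x - 5.
Evaluating at x = 4: g(4) = 479.

479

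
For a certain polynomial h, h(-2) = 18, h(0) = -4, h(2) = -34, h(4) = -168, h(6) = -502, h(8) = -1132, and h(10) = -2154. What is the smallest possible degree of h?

3

Forward differences of the values at u = -2, 0, 2, 4, 6, 8, 10:
  h  : 18  -4  -34  -168  -502  -1132  -2154
  Δ  : -22  -30  -134  -334  -630  -1022
  Δ^2: -8  -104  -200  -296  -392
  Δ^3: -96  -96  -96  -96
  Δ^4: 0  0  0
  Δ^5: 0  0
  Δ^6: 0
The third differences are constant (-96) and nonzero, while all higher differences vanish, so the minimal degree is 3.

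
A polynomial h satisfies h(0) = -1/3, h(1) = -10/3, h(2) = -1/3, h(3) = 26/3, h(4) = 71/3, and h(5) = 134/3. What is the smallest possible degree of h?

Forward differences of the values at x = 0, 1, 2, 3, 4, 5:
  h  : -1/3  -10/3  -1/3  26/3  71/3  134/3
  Δ  : -3  3  9  15  21
  Δ^2: 6  6  6  6
  Δ^3: 0  0  0
  Δ^4: 0  0
  Δ^5: 0
The second differences are constant (6) and nonzero, while all higher differences vanish, so the minimal degree is 2.

2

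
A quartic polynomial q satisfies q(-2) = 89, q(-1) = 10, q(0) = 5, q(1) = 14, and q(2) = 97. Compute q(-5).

3170

Forward differences of the values at x = -2, -1, 0, 1, 2:
  q  : 89  10  5  14  97
  Δ  : -79  -5  9  83
  Δ^2: 74  14  74
  Δ^3: -60  60
  Δ^4: 120
The fourth differences are constant, confirming degree 4.
Interpolating (Newton forward form) and evaluating at x = -5 gives q(-5) = 3170.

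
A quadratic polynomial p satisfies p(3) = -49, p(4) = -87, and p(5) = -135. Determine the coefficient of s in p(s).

-3

Write p(s) = as^2 + bs + c. Substituting each data point gives a linear system:
  9a + 3b + c = -49
  16a + 4b + c = -87
  25a + 5b + c = -135
Solving the system yields a = -5, b = -3, c = 5.
So p(s) = -5s^2 - 3s + 5.
The coefficient of s is -3.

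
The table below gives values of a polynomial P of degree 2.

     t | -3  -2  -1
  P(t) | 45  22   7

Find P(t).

Write P(t) = at^2 + bt + c. Substituting each data point gives a linear system:
  9a - 3b + c = 45
  4a - 2b + c = 22
  a - b + c = 7
Solving the system yields a = 4, b = -3, c = 0.
So P(t) = 4t^2 - 3t.
Check: P(-1) = 7. ✓

P(t) = 4t^2 - 3t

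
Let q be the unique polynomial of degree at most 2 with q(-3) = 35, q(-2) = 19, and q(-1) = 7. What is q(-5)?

79

Write q(s) = as^2 + bs + c. Substituting each data point gives a linear system:
  9a - 3b + c = 35
  4a - 2b + c = 19
  a - b + c = 7
Solving the system yields a = 2, b = -6, c = -1.
So q(s) = 2s² - 6s - 1.
Then q(-5) = 79.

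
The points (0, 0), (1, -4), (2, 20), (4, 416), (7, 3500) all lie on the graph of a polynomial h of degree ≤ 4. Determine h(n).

h(n) = n^4 + 4n^3 - 5n^2 - 4n

Write h(n) = an^4 + bn^3 + cn^2 + dn + e. Substituting each data point gives a linear system:
  e = 0
  a + b + c + d + e = -4
  16a + 8b + 4c + 2d + e = 20
  256a + 64b + 16c + 4d + e = 416
  2401a + 343b + 49c + 7d + e = 3500
Solving the system yields a = 1, b = 4, c = -5, d = -4, e = 0.
So h(n) = n⁴ + 4n³ - 5n² - 4n.
Check: h(4) = 416. ✓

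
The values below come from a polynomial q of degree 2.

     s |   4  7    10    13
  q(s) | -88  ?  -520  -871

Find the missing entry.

-259

The 3 known points determine the degree-2 polynomial uniquely.
Write q(s) = as^2 + bs + c. Substituting each data point gives a linear system:
  16a + 4b + c = -88
  100a + 10b + c = -520
  169a + 13b + c = -871
Solving the system yields a = -5, b = -2, c = 0.
So q(s) = -5s^2 - 2s.
Then q(7) = -259.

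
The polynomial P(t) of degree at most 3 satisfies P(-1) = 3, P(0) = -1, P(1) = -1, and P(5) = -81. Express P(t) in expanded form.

Write P(t) = at^3 + bt^2 + ct + d. Substituting each data point gives a linear system:
  -a + b - c + d = 3
  d = -1
  a + b + c + d = -1
  125a + 25b + 5c + d = -81
Solving the system yields a = -1, b = 2, c = -1, d = -1.
So P(t) = -t³ + 2t² - t - 1.
Check: P(5) = -81. ✓

P(t) = -t^3 + 2t^2 - t - 1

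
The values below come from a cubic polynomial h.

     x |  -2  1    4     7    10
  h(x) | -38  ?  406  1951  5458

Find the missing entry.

The 4 known points determine the degree-3 polynomial uniquely.
Write h(x) = ax^3 + bx^2 + cx + d. Substituting each data point gives a linear system:
  -8a + 4b - 2c + d = -38
  64a + 16b + 4c + d = 406
  343a + 49b + 7c + d = 1951
  1000a + 100b + 10c + d = 5458
Solving the system yields a = 5, b = 4, c = 6, d = -2.
So h(x) = 5x³ + 4x² + 6x - 2.
Then h(1) = 13.

13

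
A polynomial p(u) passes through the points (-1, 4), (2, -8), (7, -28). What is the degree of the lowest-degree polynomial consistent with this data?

1

Divided differences on the nodes -1, 2, 7:
  order 0: 4  -8  -28
  order 1: -4  -4
  order 2: 0
The order-1 divided differences are all -4 (nonzero) and every higher order vanishes, so the data lies on a polynomial of degree exactly 1.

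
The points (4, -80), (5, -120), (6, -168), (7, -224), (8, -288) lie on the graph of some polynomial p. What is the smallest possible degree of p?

2

Forward differences of the values at n = 4, 5, 6, 7, 8:
  p  : -80  -120  -168  -224  -288
  Δ  : -40  -48  -56  -64
  Δ^2: -8  -8  -8
  Δ^3: 0  0
  Δ^4: 0
The second differences are constant (-8) and nonzero, while all higher differences vanish, so the minimal degree is 2.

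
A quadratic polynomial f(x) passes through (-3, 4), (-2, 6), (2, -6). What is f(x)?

Using the Lagrange interpolation formula with nodes -3, -2, 2:
  L_0(x) = (x + 2)(x - 2) / 5
  L_1(x) = (x + 3)(x - 2) / -4
  L_2(x) = (x + 3)(x + 2) / 20
Then f(x) = 4·L_0(x) + 6·L_1(x) - 6·L_2(x).
Expanding and collecting terms gives f(x) = -x^2 - 3x + 4.
Check: f(2) = -6. ✓

f(x) = -x^2 - 3x + 4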